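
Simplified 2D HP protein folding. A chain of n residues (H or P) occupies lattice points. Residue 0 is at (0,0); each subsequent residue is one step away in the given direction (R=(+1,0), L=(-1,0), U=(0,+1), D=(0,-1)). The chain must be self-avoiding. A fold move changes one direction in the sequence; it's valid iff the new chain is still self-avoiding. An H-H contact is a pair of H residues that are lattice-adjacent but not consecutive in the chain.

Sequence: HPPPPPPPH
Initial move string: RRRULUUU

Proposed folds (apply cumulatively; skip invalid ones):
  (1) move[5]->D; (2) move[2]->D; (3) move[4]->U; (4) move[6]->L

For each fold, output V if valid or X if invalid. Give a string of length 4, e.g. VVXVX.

Answer: XXVV

Derivation:
Initial: RRRULUUU -> [(0, 0), (1, 0), (2, 0), (3, 0), (3, 1), (2, 1), (2, 2), (2, 3), (2, 4)]
Fold 1: move[5]->D => RRRULDUU INVALID (collision), skipped
Fold 2: move[2]->D => RRDULUUU INVALID (collision), skipped
Fold 3: move[4]->U => RRRUUUUU VALID
Fold 4: move[6]->L => RRRUUULU VALID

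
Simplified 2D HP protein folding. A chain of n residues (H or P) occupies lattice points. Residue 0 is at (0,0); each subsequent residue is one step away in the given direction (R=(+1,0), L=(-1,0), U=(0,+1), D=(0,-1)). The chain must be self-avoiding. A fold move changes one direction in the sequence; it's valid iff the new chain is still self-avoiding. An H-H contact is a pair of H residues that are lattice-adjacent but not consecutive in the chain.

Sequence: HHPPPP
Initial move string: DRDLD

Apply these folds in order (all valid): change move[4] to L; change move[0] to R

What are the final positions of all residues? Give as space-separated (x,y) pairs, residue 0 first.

Initial moves: DRDLD
Fold: move[4]->L => DRDLL (positions: [(0, 0), (0, -1), (1, -1), (1, -2), (0, -2), (-1, -2)])
Fold: move[0]->R => RRDLL (positions: [(0, 0), (1, 0), (2, 0), (2, -1), (1, -1), (0, -1)])

Answer: (0,0) (1,0) (2,0) (2,-1) (1,-1) (0,-1)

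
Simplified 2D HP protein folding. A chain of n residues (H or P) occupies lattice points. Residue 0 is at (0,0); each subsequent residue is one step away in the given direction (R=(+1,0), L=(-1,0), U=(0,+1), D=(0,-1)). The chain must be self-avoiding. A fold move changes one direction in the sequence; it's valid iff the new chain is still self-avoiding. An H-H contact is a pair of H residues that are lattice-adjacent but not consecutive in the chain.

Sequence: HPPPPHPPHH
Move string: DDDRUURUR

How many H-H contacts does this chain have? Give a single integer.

Answer: 0

Derivation:
Positions: [(0, 0), (0, -1), (0, -2), (0, -3), (1, -3), (1, -2), (1, -1), (2, -1), (2, 0), (3, 0)]
No H-H contacts found.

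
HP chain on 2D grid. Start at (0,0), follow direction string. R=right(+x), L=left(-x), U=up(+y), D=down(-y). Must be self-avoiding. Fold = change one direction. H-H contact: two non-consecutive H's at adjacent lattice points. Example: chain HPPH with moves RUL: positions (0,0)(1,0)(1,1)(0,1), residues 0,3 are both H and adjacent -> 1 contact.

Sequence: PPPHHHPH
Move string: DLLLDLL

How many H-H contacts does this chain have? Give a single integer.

Positions: [(0, 0), (0, -1), (-1, -1), (-2, -1), (-3, -1), (-3, -2), (-4, -2), (-5, -2)]
No H-H contacts found.

Answer: 0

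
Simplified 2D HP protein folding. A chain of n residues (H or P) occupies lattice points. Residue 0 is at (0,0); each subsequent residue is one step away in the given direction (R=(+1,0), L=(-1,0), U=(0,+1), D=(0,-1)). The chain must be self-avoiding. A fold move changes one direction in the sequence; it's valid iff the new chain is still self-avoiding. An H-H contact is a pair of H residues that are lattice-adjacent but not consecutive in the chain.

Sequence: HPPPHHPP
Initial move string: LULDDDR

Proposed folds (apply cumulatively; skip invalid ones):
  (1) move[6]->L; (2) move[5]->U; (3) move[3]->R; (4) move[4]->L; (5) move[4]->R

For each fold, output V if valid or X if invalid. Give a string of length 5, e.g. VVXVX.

Initial: LULDDDR -> [(0, 0), (-1, 0), (-1, 1), (-2, 1), (-2, 0), (-2, -1), (-2, -2), (-1, -2)]
Fold 1: move[6]->L => LULDDDL VALID
Fold 2: move[5]->U => LULDDUL INVALID (collision), skipped
Fold 3: move[3]->R => LULRDDL INVALID (collision), skipped
Fold 4: move[4]->L => LULDLDL VALID
Fold 5: move[4]->R => LULDRDL INVALID (collision), skipped

Answer: VXXVX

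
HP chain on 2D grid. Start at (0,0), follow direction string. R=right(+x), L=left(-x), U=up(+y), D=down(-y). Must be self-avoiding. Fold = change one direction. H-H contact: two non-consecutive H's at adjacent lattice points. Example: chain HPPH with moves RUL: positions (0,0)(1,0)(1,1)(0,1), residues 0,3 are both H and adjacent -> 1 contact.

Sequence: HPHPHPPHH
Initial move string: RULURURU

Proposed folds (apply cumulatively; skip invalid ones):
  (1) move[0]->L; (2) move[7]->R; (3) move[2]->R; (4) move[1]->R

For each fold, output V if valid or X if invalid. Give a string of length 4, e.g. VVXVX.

Answer: VVVX

Derivation:
Initial: RULURURU -> [(0, 0), (1, 0), (1, 1), (0, 1), (0, 2), (1, 2), (1, 3), (2, 3), (2, 4)]
Fold 1: move[0]->L => LULURURU VALID
Fold 2: move[7]->R => LULURURR VALID
Fold 3: move[2]->R => LURURURR VALID
Fold 4: move[1]->R => LRRURURR INVALID (collision), skipped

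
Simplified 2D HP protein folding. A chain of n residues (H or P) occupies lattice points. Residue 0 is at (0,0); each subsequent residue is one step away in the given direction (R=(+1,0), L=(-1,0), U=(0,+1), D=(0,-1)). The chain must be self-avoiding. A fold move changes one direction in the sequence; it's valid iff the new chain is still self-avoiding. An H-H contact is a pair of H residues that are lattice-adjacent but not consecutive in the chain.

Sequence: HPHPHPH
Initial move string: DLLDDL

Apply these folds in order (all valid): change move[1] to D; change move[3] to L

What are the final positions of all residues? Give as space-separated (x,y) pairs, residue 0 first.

Initial moves: DLLDDL
Fold: move[1]->D => DDLDDL (positions: [(0, 0), (0, -1), (0, -2), (-1, -2), (-1, -3), (-1, -4), (-2, -4)])
Fold: move[3]->L => DDLLDL (positions: [(0, 0), (0, -1), (0, -2), (-1, -2), (-2, -2), (-2, -3), (-3, -3)])

Answer: (0,0) (0,-1) (0,-2) (-1,-2) (-2,-2) (-2,-3) (-3,-3)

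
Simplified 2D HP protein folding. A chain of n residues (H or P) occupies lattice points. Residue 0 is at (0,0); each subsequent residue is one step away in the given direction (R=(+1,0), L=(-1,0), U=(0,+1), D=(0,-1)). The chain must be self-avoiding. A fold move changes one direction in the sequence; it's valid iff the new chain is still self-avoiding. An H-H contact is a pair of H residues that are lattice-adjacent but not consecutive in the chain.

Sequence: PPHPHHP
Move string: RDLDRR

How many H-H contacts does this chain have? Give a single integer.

Positions: [(0, 0), (1, 0), (1, -1), (0, -1), (0, -2), (1, -2), (2, -2)]
H-H contact: residue 2 @(1,-1) - residue 5 @(1, -2)

Answer: 1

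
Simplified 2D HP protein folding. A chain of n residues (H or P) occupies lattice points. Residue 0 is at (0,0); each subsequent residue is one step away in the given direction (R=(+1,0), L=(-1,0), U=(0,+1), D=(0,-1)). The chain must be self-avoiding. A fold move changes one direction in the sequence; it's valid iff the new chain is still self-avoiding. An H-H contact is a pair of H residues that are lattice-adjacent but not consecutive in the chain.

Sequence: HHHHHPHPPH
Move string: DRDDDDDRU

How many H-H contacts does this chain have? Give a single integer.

Answer: 1

Derivation:
Positions: [(0, 0), (0, -1), (1, -1), (1, -2), (1, -3), (1, -4), (1, -5), (1, -6), (2, -6), (2, -5)]
H-H contact: residue 6 @(1,-5) - residue 9 @(2, -5)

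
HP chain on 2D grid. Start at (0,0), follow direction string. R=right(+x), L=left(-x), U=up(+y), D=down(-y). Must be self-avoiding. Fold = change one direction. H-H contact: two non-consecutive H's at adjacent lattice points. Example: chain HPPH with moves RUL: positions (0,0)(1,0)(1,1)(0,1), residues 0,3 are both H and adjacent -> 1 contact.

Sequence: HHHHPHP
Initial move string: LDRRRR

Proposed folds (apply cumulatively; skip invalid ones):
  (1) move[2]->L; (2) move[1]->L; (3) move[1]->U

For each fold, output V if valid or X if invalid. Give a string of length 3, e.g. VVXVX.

Answer: XXV

Derivation:
Initial: LDRRRR -> [(0, 0), (-1, 0), (-1, -1), (0, -1), (1, -1), (2, -1), (3, -1)]
Fold 1: move[2]->L => LDLRRR INVALID (collision), skipped
Fold 2: move[1]->L => LLRRRR INVALID (collision), skipped
Fold 3: move[1]->U => LURRRR VALID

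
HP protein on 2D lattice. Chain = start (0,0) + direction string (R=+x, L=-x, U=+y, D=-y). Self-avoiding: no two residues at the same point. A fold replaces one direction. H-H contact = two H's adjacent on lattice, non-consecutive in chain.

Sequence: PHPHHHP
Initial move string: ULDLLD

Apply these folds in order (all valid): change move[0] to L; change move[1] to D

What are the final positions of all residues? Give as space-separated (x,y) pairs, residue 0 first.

Initial moves: ULDLLD
Fold: move[0]->L => LLDLLD (positions: [(0, 0), (-1, 0), (-2, 0), (-2, -1), (-3, -1), (-4, -1), (-4, -2)])
Fold: move[1]->D => LDDLLD (positions: [(0, 0), (-1, 0), (-1, -1), (-1, -2), (-2, -2), (-3, -2), (-3, -3)])

Answer: (0,0) (-1,0) (-1,-1) (-1,-2) (-2,-2) (-3,-2) (-3,-3)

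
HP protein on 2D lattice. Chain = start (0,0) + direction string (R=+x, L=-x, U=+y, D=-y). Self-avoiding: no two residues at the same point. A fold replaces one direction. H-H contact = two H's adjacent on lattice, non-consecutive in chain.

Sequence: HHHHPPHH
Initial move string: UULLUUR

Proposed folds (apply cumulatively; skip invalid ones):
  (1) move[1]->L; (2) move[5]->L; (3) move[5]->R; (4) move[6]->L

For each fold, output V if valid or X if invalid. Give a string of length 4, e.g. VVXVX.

Initial: UULLUUR -> [(0, 0), (0, 1), (0, 2), (-1, 2), (-2, 2), (-2, 3), (-2, 4), (-1, 4)]
Fold 1: move[1]->L => ULLLUUR VALID
Fold 2: move[5]->L => ULLLULR INVALID (collision), skipped
Fold 3: move[5]->R => ULLLURR VALID
Fold 4: move[6]->L => ULLLURL INVALID (collision), skipped

Answer: VXVX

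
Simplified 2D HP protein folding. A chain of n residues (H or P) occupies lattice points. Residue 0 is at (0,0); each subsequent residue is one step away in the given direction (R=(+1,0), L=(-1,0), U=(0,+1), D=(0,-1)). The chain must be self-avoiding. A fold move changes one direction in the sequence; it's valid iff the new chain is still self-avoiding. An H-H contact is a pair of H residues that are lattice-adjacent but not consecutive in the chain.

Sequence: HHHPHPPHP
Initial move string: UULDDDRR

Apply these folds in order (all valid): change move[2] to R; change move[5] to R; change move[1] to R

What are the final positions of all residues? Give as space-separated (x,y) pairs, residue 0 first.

Answer: (0,0) (0,1) (1,1) (2,1) (2,0) (2,-1) (3,-1) (4,-1) (5,-1)

Derivation:
Initial moves: UULDDDRR
Fold: move[2]->R => UURDDDRR (positions: [(0, 0), (0, 1), (0, 2), (1, 2), (1, 1), (1, 0), (1, -1), (2, -1), (3, -1)])
Fold: move[5]->R => UURDDRRR (positions: [(0, 0), (0, 1), (0, 2), (1, 2), (1, 1), (1, 0), (2, 0), (3, 0), (4, 0)])
Fold: move[1]->R => URRDDRRR (positions: [(0, 0), (0, 1), (1, 1), (2, 1), (2, 0), (2, -1), (3, -1), (4, -1), (5, -1)])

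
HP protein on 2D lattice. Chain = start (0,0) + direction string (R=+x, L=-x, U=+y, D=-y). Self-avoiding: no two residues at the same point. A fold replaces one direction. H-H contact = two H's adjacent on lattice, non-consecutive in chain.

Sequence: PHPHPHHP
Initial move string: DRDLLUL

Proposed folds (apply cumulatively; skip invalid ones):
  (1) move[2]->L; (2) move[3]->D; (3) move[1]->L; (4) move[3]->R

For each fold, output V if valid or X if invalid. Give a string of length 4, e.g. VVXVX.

Answer: XVVX

Derivation:
Initial: DRDLLUL -> [(0, 0), (0, -1), (1, -1), (1, -2), (0, -2), (-1, -2), (-1, -1), (-2, -1)]
Fold 1: move[2]->L => DRLLLUL INVALID (collision), skipped
Fold 2: move[3]->D => DRDDLUL VALID
Fold 3: move[1]->L => DLDDLUL VALID
Fold 4: move[3]->R => DLDRLUL INVALID (collision), skipped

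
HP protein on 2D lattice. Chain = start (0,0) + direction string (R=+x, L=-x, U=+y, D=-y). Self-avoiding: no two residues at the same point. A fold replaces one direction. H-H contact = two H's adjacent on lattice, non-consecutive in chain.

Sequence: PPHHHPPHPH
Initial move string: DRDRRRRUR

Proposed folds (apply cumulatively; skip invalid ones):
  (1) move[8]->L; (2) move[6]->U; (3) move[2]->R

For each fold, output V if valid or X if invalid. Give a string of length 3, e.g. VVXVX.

Answer: VVV

Derivation:
Initial: DRDRRRRUR -> [(0, 0), (0, -1), (1, -1), (1, -2), (2, -2), (3, -2), (4, -2), (5, -2), (5, -1), (6, -1)]
Fold 1: move[8]->L => DRDRRRRUL VALID
Fold 2: move[6]->U => DRDRRRUUL VALID
Fold 3: move[2]->R => DRRRRRUUL VALID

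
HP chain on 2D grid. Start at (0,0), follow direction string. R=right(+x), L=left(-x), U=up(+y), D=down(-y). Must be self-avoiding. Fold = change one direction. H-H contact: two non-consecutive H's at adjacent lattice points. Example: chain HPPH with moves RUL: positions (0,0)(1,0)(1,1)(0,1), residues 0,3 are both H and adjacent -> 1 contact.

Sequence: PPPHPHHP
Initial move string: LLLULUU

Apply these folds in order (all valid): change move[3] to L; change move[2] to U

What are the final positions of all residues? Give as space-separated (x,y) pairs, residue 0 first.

Answer: (0,0) (-1,0) (-2,0) (-2,1) (-3,1) (-4,1) (-4,2) (-4,3)

Derivation:
Initial moves: LLLULUU
Fold: move[3]->L => LLLLLUU (positions: [(0, 0), (-1, 0), (-2, 0), (-3, 0), (-4, 0), (-5, 0), (-5, 1), (-5, 2)])
Fold: move[2]->U => LLULLUU (positions: [(0, 0), (-1, 0), (-2, 0), (-2, 1), (-3, 1), (-4, 1), (-4, 2), (-4, 3)])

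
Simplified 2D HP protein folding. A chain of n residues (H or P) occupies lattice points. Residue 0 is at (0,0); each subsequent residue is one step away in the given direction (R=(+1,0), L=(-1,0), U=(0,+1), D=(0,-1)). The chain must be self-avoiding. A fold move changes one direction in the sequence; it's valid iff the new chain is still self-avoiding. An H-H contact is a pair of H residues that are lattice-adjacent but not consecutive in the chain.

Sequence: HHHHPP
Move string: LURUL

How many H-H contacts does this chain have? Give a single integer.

Answer: 1

Derivation:
Positions: [(0, 0), (-1, 0), (-1, 1), (0, 1), (0, 2), (-1, 2)]
H-H contact: residue 0 @(0,0) - residue 3 @(0, 1)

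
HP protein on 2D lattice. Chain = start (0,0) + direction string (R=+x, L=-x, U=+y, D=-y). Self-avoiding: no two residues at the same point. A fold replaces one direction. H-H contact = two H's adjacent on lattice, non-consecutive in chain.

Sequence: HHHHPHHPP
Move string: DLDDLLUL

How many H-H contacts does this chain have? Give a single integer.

Answer: 0

Derivation:
Positions: [(0, 0), (0, -1), (-1, -1), (-1, -2), (-1, -3), (-2, -3), (-3, -3), (-3, -2), (-4, -2)]
No H-H contacts found.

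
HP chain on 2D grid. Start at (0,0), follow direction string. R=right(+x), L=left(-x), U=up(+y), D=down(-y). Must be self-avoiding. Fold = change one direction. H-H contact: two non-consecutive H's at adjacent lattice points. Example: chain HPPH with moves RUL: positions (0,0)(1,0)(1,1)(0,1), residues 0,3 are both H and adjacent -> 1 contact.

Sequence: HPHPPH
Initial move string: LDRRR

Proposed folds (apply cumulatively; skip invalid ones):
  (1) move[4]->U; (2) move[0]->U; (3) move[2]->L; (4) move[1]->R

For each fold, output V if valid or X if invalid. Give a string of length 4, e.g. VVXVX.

Answer: VXXX

Derivation:
Initial: LDRRR -> [(0, 0), (-1, 0), (-1, -1), (0, -1), (1, -1), (2, -1)]
Fold 1: move[4]->U => LDRRU VALID
Fold 2: move[0]->U => UDRRU INVALID (collision), skipped
Fold 3: move[2]->L => LDLRU INVALID (collision), skipped
Fold 4: move[1]->R => LRRRU INVALID (collision), skipped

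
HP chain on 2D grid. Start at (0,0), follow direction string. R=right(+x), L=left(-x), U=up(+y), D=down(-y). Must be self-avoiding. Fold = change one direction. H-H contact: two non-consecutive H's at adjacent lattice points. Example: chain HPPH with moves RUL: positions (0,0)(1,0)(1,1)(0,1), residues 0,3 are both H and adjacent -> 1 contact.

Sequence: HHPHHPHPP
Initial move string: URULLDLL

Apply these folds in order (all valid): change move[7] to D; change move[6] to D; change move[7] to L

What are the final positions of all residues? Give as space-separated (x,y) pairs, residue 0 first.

Answer: (0,0) (0,1) (1,1) (1,2) (0,2) (-1,2) (-1,1) (-1,0) (-2,0)

Derivation:
Initial moves: URULLDLL
Fold: move[7]->D => URULLDLD (positions: [(0, 0), (0, 1), (1, 1), (1, 2), (0, 2), (-1, 2), (-1, 1), (-2, 1), (-2, 0)])
Fold: move[6]->D => URULLDDD (positions: [(0, 0), (0, 1), (1, 1), (1, 2), (0, 2), (-1, 2), (-1, 1), (-1, 0), (-1, -1)])
Fold: move[7]->L => URULLDDL (positions: [(0, 0), (0, 1), (1, 1), (1, 2), (0, 2), (-1, 2), (-1, 1), (-1, 0), (-2, 0)])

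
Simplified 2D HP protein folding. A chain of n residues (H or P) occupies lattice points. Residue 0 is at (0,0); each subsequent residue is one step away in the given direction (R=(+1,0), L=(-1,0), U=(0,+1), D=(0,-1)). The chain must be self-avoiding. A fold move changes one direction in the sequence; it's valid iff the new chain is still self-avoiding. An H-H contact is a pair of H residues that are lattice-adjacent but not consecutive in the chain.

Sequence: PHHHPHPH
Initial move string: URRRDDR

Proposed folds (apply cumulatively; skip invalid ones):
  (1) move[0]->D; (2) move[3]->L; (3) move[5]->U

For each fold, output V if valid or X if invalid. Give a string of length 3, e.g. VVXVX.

Initial: URRRDDR -> [(0, 0), (0, 1), (1, 1), (2, 1), (3, 1), (3, 0), (3, -1), (4, -1)]
Fold 1: move[0]->D => DRRRDDR VALID
Fold 2: move[3]->L => DRRLDDR INVALID (collision), skipped
Fold 3: move[5]->U => DRRRDUR INVALID (collision), skipped

Answer: VXX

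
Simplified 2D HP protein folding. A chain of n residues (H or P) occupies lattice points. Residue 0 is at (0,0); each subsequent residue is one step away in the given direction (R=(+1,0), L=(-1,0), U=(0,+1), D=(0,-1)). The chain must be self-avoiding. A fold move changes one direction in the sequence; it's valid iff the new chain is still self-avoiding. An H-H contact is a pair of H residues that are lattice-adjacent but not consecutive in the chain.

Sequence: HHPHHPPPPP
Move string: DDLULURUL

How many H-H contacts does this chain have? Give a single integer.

Positions: [(0, 0), (0, -1), (0, -2), (-1, -2), (-1, -1), (-2, -1), (-2, 0), (-1, 0), (-1, 1), (-2, 1)]
H-H contact: residue 1 @(0,-1) - residue 4 @(-1, -1)

Answer: 1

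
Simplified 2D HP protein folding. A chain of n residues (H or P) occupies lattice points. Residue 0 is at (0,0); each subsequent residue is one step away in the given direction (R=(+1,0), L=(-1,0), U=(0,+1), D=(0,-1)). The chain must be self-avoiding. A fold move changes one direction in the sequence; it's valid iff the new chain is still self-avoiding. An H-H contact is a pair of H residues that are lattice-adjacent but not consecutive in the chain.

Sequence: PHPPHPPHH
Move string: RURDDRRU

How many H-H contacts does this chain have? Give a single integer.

Positions: [(0, 0), (1, 0), (1, 1), (2, 1), (2, 0), (2, -1), (3, -1), (4, -1), (4, 0)]
H-H contact: residue 1 @(1,0) - residue 4 @(2, 0)

Answer: 1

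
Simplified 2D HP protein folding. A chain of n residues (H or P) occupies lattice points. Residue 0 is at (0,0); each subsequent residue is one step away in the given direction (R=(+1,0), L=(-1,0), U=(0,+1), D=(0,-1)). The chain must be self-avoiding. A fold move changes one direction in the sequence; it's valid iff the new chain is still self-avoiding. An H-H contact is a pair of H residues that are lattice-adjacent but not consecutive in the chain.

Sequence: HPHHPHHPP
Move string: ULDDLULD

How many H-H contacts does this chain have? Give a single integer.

Positions: [(0, 0), (0, 1), (-1, 1), (-1, 0), (-1, -1), (-2, -1), (-2, 0), (-3, 0), (-3, -1)]
H-H contact: residue 0 @(0,0) - residue 3 @(-1, 0)
H-H contact: residue 3 @(-1,0) - residue 6 @(-2, 0)

Answer: 2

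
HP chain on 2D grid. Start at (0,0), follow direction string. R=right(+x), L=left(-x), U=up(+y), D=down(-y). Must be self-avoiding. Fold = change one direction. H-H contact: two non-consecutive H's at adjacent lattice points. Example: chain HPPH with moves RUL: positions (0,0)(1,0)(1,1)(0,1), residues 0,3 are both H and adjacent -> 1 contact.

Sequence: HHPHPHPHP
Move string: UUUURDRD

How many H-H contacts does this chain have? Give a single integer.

Answer: 0

Derivation:
Positions: [(0, 0), (0, 1), (0, 2), (0, 3), (0, 4), (1, 4), (1, 3), (2, 3), (2, 2)]
No H-H contacts found.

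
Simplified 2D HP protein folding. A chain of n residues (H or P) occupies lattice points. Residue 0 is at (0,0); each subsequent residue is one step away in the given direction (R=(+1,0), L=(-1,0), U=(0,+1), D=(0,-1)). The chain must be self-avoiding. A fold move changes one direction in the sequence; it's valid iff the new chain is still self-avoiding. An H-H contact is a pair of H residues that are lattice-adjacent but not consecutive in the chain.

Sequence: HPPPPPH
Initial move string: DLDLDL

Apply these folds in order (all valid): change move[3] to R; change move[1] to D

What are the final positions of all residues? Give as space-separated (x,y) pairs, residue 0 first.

Answer: (0,0) (0,-1) (0,-2) (0,-3) (1,-3) (1,-4) (0,-4)

Derivation:
Initial moves: DLDLDL
Fold: move[3]->R => DLDRDL (positions: [(0, 0), (0, -1), (-1, -1), (-1, -2), (0, -2), (0, -3), (-1, -3)])
Fold: move[1]->D => DDDRDL (positions: [(0, 0), (0, -1), (0, -2), (0, -3), (1, -3), (1, -4), (0, -4)])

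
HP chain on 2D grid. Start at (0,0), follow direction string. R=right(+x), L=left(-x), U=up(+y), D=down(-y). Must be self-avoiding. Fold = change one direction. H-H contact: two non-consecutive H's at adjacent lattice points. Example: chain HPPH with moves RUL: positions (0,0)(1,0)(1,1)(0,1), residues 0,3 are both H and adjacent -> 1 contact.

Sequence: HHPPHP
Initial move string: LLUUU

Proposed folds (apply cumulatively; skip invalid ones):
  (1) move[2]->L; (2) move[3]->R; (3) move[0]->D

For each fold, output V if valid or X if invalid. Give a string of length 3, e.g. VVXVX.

Answer: VXV

Derivation:
Initial: LLUUU -> [(0, 0), (-1, 0), (-2, 0), (-2, 1), (-2, 2), (-2, 3)]
Fold 1: move[2]->L => LLLUU VALID
Fold 2: move[3]->R => LLLRU INVALID (collision), skipped
Fold 3: move[0]->D => DLLUU VALID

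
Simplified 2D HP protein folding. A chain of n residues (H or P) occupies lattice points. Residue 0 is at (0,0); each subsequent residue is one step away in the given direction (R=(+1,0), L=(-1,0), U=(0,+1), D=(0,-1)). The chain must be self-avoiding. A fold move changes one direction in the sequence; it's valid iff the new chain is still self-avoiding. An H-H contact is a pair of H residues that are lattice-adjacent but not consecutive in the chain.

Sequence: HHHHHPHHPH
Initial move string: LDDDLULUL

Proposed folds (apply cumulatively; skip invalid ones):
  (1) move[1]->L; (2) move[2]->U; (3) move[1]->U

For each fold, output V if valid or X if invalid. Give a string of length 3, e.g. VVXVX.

Answer: VXX

Derivation:
Initial: LDDDLULUL -> [(0, 0), (-1, 0), (-1, -1), (-1, -2), (-1, -3), (-2, -3), (-2, -2), (-3, -2), (-3, -1), (-4, -1)]
Fold 1: move[1]->L => LLDDLULUL VALID
Fold 2: move[2]->U => LLUDLULUL INVALID (collision), skipped
Fold 3: move[1]->U => LUDDLULUL INVALID (collision), skipped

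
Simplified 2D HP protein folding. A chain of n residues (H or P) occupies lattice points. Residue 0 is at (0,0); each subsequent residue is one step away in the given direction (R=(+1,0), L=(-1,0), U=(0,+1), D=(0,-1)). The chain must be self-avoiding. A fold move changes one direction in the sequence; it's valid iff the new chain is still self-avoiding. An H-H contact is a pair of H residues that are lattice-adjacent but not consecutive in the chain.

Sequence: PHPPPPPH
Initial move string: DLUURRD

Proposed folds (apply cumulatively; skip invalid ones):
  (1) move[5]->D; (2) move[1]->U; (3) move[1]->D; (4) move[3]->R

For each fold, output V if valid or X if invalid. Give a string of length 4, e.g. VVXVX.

Answer: XXXX

Derivation:
Initial: DLUURRD -> [(0, 0), (0, -1), (-1, -1), (-1, 0), (-1, 1), (0, 1), (1, 1), (1, 0)]
Fold 1: move[5]->D => DLUURDD INVALID (collision), skipped
Fold 2: move[1]->U => DUUURRD INVALID (collision), skipped
Fold 3: move[1]->D => DDUURRD INVALID (collision), skipped
Fold 4: move[3]->R => DLURRRD INVALID (collision), skipped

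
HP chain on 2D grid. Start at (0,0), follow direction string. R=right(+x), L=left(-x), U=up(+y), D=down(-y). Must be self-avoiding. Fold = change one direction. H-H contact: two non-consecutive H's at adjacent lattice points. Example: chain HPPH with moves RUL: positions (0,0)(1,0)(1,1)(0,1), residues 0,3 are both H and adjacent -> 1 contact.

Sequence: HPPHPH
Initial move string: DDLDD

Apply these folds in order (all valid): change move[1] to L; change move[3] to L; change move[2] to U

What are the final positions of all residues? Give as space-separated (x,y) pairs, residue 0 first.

Initial moves: DDLDD
Fold: move[1]->L => DLLDD (positions: [(0, 0), (0, -1), (-1, -1), (-2, -1), (-2, -2), (-2, -3)])
Fold: move[3]->L => DLLLD (positions: [(0, 0), (0, -1), (-1, -1), (-2, -1), (-3, -1), (-3, -2)])
Fold: move[2]->U => DLULD (positions: [(0, 0), (0, -1), (-1, -1), (-1, 0), (-2, 0), (-2, -1)])

Answer: (0,0) (0,-1) (-1,-1) (-1,0) (-2,0) (-2,-1)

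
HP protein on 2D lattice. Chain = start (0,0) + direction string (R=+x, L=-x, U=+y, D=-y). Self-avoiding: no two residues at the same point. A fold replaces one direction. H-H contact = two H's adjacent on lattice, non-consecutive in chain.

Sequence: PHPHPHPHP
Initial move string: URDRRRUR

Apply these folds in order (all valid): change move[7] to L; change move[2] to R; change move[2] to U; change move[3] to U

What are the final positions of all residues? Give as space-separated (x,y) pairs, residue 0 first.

Answer: (0,0) (0,1) (1,1) (1,2) (1,3) (2,3) (3,3) (3,4) (2,4)

Derivation:
Initial moves: URDRRRUR
Fold: move[7]->L => URDRRRUL (positions: [(0, 0), (0, 1), (1, 1), (1, 0), (2, 0), (3, 0), (4, 0), (4, 1), (3, 1)])
Fold: move[2]->R => URRRRRUL (positions: [(0, 0), (0, 1), (1, 1), (2, 1), (3, 1), (4, 1), (5, 1), (5, 2), (4, 2)])
Fold: move[2]->U => URURRRUL (positions: [(0, 0), (0, 1), (1, 1), (1, 2), (2, 2), (3, 2), (4, 2), (4, 3), (3, 3)])
Fold: move[3]->U => URUURRUL (positions: [(0, 0), (0, 1), (1, 1), (1, 2), (1, 3), (2, 3), (3, 3), (3, 4), (2, 4)])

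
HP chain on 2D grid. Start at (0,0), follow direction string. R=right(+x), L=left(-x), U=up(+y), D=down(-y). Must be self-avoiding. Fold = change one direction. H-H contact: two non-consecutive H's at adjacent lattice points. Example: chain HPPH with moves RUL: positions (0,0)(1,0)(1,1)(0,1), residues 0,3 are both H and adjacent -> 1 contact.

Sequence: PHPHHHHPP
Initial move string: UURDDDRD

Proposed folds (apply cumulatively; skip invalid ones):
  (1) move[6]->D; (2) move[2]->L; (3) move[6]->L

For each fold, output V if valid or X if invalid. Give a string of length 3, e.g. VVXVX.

Initial: UURDDDRD -> [(0, 0), (0, 1), (0, 2), (1, 2), (1, 1), (1, 0), (1, -1), (2, -1), (2, -2)]
Fold 1: move[6]->D => UURDDDDD VALID
Fold 2: move[2]->L => UULDDDDD VALID
Fold 3: move[6]->L => UULDDDLD VALID

Answer: VVV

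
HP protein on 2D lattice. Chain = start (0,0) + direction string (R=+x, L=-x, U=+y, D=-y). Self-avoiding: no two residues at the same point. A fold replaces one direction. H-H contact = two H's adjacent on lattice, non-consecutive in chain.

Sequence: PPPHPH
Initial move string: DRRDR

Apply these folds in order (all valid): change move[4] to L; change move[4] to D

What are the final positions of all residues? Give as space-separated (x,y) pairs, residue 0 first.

Initial moves: DRRDR
Fold: move[4]->L => DRRDL (positions: [(0, 0), (0, -1), (1, -1), (2, -1), (2, -2), (1, -2)])
Fold: move[4]->D => DRRDD (positions: [(0, 0), (0, -1), (1, -1), (2, -1), (2, -2), (2, -3)])

Answer: (0,0) (0,-1) (1,-1) (2,-1) (2,-2) (2,-3)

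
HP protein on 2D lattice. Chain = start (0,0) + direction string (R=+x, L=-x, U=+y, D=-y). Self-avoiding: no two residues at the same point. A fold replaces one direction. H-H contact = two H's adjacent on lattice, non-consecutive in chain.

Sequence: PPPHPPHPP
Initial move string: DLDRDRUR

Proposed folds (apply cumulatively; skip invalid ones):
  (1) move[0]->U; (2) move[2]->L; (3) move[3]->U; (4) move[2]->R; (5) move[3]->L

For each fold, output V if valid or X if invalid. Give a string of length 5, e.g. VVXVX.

Initial: DLDRDRUR -> [(0, 0), (0, -1), (-1, -1), (-1, -2), (0, -2), (0, -3), (1, -3), (1, -2), (2, -2)]
Fold 1: move[0]->U => ULDRDRUR INVALID (collision), skipped
Fold 2: move[2]->L => DLLRDRUR INVALID (collision), skipped
Fold 3: move[3]->U => DLDUDRUR INVALID (collision), skipped
Fold 4: move[2]->R => DLRRDRUR INVALID (collision), skipped
Fold 5: move[3]->L => DLDLDRUR INVALID (collision), skipped

Answer: XXXXX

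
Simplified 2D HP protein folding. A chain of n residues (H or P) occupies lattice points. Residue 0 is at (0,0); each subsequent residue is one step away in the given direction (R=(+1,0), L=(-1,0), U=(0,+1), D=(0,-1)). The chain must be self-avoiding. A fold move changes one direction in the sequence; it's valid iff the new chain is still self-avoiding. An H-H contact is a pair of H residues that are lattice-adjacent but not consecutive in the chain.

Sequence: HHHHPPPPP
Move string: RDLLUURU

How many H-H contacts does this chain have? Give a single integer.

Positions: [(0, 0), (1, 0), (1, -1), (0, -1), (-1, -1), (-1, 0), (-1, 1), (0, 1), (0, 2)]
H-H contact: residue 0 @(0,0) - residue 3 @(0, -1)

Answer: 1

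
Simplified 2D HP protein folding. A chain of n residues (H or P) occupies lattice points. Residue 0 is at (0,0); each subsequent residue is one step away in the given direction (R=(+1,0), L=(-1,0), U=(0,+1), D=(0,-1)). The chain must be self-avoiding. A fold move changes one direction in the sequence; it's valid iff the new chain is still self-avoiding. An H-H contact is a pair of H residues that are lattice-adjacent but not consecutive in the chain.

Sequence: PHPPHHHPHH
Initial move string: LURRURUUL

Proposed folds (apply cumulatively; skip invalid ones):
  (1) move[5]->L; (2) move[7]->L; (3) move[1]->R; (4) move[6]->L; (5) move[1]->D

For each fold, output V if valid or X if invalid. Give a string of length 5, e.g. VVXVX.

Initial: LURRURUUL -> [(0, 0), (-1, 0), (-1, 1), (0, 1), (1, 1), (1, 2), (2, 2), (2, 3), (2, 4), (1, 4)]
Fold 1: move[5]->L => LURRULUUL VALID
Fold 2: move[7]->L => LURRULULL VALID
Fold 3: move[1]->R => LRRRULULL INVALID (collision), skipped
Fold 4: move[6]->L => LURRULLLL VALID
Fold 5: move[1]->D => LDRRULLLL INVALID (collision), skipped

Answer: VVXVX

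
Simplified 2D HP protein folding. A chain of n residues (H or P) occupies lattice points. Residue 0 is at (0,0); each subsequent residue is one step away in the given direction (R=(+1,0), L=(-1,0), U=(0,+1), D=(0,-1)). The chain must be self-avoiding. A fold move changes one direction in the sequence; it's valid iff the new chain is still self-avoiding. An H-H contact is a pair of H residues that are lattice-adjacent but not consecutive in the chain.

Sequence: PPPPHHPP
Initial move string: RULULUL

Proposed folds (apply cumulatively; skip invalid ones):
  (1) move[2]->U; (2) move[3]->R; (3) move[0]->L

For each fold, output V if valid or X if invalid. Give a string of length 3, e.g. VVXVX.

Answer: VXV

Derivation:
Initial: RULULUL -> [(0, 0), (1, 0), (1, 1), (0, 1), (0, 2), (-1, 2), (-1, 3), (-2, 3)]
Fold 1: move[2]->U => RUUULUL VALID
Fold 2: move[3]->R => RUURLUL INVALID (collision), skipped
Fold 3: move[0]->L => LUUULUL VALID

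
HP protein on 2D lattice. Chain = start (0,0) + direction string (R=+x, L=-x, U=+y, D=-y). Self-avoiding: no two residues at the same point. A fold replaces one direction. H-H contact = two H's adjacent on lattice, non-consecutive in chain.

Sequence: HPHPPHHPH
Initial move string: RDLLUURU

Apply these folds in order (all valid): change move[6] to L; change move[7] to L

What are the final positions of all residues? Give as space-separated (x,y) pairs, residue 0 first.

Initial moves: RDLLUURU
Fold: move[6]->L => RDLLUULU (positions: [(0, 0), (1, 0), (1, -1), (0, -1), (-1, -1), (-1, 0), (-1, 1), (-2, 1), (-2, 2)])
Fold: move[7]->L => RDLLUULL (positions: [(0, 0), (1, 0), (1, -1), (0, -1), (-1, -1), (-1, 0), (-1, 1), (-2, 1), (-3, 1)])

Answer: (0,0) (1,0) (1,-1) (0,-1) (-1,-1) (-1,0) (-1,1) (-2,1) (-3,1)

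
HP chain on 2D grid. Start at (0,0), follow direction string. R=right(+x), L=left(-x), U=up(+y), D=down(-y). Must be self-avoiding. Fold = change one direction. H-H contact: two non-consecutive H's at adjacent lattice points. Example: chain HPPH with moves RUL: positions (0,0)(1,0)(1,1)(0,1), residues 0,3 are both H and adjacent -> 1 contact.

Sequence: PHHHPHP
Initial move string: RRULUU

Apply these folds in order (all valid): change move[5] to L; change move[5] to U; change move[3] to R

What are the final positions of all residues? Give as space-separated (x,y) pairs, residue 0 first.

Answer: (0,0) (1,0) (2,0) (2,1) (3,1) (3,2) (3,3)

Derivation:
Initial moves: RRULUU
Fold: move[5]->L => RRULUL (positions: [(0, 0), (1, 0), (2, 0), (2, 1), (1, 1), (1, 2), (0, 2)])
Fold: move[5]->U => RRULUU (positions: [(0, 0), (1, 0), (2, 0), (2, 1), (1, 1), (1, 2), (1, 3)])
Fold: move[3]->R => RRURUU (positions: [(0, 0), (1, 0), (2, 0), (2, 1), (3, 1), (3, 2), (3, 3)])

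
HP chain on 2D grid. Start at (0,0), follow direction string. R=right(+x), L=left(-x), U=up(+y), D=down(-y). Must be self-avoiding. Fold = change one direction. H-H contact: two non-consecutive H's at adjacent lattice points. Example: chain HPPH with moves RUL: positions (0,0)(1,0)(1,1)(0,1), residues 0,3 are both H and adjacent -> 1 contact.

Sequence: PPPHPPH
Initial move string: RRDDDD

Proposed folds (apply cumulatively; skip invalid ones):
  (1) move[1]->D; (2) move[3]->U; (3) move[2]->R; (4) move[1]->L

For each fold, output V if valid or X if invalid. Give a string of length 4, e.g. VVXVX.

Answer: VXVX

Derivation:
Initial: RRDDDD -> [(0, 0), (1, 0), (2, 0), (2, -1), (2, -2), (2, -3), (2, -4)]
Fold 1: move[1]->D => RDDDDD VALID
Fold 2: move[3]->U => RDDUDD INVALID (collision), skipped
Fold 3: move[2]->R => RDRDDD VALID
Fold 4: move[1]->L => RLRDDD INVALID (collision), skipped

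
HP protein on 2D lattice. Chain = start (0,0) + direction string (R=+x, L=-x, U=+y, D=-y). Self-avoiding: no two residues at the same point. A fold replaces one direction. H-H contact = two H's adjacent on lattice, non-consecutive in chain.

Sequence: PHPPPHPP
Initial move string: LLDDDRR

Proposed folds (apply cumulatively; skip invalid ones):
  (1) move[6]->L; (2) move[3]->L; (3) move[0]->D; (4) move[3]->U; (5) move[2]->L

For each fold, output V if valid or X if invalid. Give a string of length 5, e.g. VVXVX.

Answer: XVVXV

Derivation:
Initial: LLDDDRR -> [(0, 0), (-1, 0), (-2, 0), (-2, -1), (-2, -2), (-2, -3), (-1, -3), (0, -3)]
Fold 1: move[6]->L => LLDDDRL INVALID (collision), skipped
Fold 2: move[3]->L => LLDLDRR VALID
Fold 3: move[0]->D => DLDLDRR VALID
Fold 4: move[3]->U => DLDUDRR INVALID (collision), skipped
Fold 5: move[2]->L => DLLLDRR VALID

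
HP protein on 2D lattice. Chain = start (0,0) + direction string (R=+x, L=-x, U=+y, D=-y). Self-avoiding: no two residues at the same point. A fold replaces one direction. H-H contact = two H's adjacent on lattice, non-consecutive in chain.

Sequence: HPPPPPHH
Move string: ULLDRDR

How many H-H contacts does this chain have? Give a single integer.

Answer: 1

Derivation:
Positions: [(0, 0), (0, 1), (-1, 1), (-2, 1), (-2, 0), (-1, 0), (-1, -1), (0, -1)]
H-H contact: residue 0 @(0,0) - residue 7 @(0, -1)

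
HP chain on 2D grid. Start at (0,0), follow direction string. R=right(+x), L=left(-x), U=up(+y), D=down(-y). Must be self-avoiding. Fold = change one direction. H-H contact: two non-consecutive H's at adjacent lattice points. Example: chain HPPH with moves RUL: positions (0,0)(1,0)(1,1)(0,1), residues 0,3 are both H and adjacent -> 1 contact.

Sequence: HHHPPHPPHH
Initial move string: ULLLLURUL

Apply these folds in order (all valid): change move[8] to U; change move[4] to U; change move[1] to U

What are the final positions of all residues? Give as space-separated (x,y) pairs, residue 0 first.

Answer: (0,0) (0,1) (0,2) (-1,2) (-2,2) (-2,3) (-2,4) (-1,4) (-1,5) (-1,6)

Derivation:
Initial moves: ULLLLURUL
Fold: move[8]->U => ULLLLURUU (positions: [(0, 0), (0, 1), (-1, 1), (-2, 1), (-3, 1), (-4, 1), (-4, 2), (-3, 2), (-3, 3), (-3, 4)])
Fold: move[4]->U => ULLLUURUU (positions: [(0, 0), (0, 1), (-1, 1), (-2, 1), (-3, 1), (-3, 2), (-3, 3), (-2, 3), (-2, 4), (-2, 5)])
Fold: move[1]->U => UULLUURUU (positions: [(0, 0), (0, 1), (0, 2), (-1, 2), (-2, 2), (-2, 3), (-2, 4), (-1, 4), (-1, 5), (-1, 6)])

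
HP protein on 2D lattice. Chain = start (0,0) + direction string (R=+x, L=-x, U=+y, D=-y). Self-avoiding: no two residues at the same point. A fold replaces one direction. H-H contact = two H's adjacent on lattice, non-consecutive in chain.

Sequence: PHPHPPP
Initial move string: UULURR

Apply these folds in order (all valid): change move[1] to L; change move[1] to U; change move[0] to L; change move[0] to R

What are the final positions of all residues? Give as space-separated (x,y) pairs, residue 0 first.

Initial moves: UULURR
Fold: move[1]->L => ULLURR (positions: [(0, 0), (0, 1), (-1, 1), (-2, 1), (-2, 2), (-1, 2), (0, 2)])
Fold: move[1]->U => UULURR (positions: [(0, 0), (0, 1), (0, 2), (-1, 2), (-1, 3), (0, 3), (1, 3)])
Fold: move[0]->L => LULURR (positions: [(0, 0), (-1, 0), (-1, 1), (-2, 1), (-2, 2), (-1, 2), (0, 2)])
Fold: move[0]->R => RULURR (positions: [(0, 0), (1, 0), (1, 1), (0, 1), (0, 2), (1, 2), (2, 2)])

Answer: (0,0) (1,0) (1,1) (0,1) (0,2) (1,2) (2,2)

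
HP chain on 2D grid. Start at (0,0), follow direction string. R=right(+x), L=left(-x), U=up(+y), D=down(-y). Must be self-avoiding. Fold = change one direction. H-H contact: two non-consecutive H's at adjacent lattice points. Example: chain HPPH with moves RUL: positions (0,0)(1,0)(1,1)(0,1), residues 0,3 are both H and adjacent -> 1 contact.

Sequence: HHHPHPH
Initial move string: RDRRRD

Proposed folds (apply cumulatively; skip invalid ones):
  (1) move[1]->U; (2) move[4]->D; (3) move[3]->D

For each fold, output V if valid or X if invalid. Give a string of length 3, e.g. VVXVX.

Answer: VVV

Derivation:
Initial: RDRRRD -> [(0, 0), (1, 0), (1, -1), (2, -1), (3, -1), (4, -1), (4, -2)]
Fold 1: move[1]->U => RURRRD VALID
Fold 2: move[4]->D => RURRDD VALID
Fold 3: move[3]->D => RURDDD VALID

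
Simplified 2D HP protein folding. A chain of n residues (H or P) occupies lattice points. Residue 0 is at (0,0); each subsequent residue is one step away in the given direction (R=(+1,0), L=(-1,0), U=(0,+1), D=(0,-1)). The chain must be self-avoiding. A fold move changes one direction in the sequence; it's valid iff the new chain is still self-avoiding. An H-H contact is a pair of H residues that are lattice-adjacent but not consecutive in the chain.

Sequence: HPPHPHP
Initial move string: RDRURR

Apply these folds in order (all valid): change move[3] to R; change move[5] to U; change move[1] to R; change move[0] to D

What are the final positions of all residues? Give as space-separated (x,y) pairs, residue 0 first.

Initial moves: RDRURR
Fold: move[3]->R => RDRRRR (positions: [(0, 0), (1, 0), (1, -1), (2, -1), (3, -1), (4, -1), (5, -1)])
Fold: move[5]->U => RDRRRU (positions: [(0, 0), (1, 0), (1, -1), (2, -1), (3, -1), (4, -1), (4, 0)])
Fold: move[1]->R => RRRRRU (positions: [(0, 0), (1, 0), (2, 0), (3, 0), (4, 0), (5, 0), (5, 1)])
Fold: move[0]->D => DRRRRU (positions: [(0, 0), (0, -1), (1, -1), (2, -1), (3, -1), (4, -1), (4, 0)])

Answer: (0,0) (0,-1) (1,-1) (2,-1) (3,-1) (4,-1) (4,0)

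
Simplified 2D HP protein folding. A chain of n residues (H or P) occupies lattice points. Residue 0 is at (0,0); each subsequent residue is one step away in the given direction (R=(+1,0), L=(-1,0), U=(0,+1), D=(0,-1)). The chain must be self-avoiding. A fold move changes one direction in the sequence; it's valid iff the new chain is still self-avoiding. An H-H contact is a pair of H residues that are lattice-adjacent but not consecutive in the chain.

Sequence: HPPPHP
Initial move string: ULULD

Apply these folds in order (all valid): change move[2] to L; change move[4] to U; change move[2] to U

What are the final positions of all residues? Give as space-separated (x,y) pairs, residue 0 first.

Initial moves: ULULD
Fold: move[2]->L => ULLLD (positions: [(0, 0), (0, 1), (-1, 1), (-2, 1), (-3, 1), (-3, 0)])
Fold: move[4]->U => ULLLU (positions: [(0, 0), (0, 1), (-1, 1), (-2, 1), (-3, 1), (-3, 2)])
Fold: move[2]->U => ULULU (positions: [(0, 0), (0, 1), (-1, 1), (-1, 2), (-2, 2), (-2, 3)])

Answer: (0,0) (0,1) (-1,1) (-1,2) (-2,2) (-2,3)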